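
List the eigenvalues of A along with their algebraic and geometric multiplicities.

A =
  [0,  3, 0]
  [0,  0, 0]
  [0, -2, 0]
λ = 0: alg = 3, geom = 2

Step 1 — factor the characteristic polynomial to read off the algebraic multiplicities:
  χ_A(x) = x^3

Step 2 — compute geometric multiplicities via the rank-nullity identity g(λ) = n − rank(A − λI):
  rank(A − (0)·I) = 1, so dim ker(A − (0)·I) = n − 1 = 2

Summary:
  λ = 0: algebraic multiplicity = 3, geometric multiplicity = 2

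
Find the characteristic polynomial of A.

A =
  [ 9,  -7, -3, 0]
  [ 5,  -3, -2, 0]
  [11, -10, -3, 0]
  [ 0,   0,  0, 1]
x^4 - 4*x^3 + 6*x^2 - 4*x + 1

Expanding det(x·I − A) (e.g. by cofactor expansion or by noting that A is similar to its Jordan form J, which has the same characteristic polynomial as A) gives
  χ_A(x) = x^4 - 4*x^3 + 6*x^2 - 4*x + 1
which factors as (x - 1)^4. The eigenvalues (with algebraic multiplicities) are λ = 1 with multiplicity 4.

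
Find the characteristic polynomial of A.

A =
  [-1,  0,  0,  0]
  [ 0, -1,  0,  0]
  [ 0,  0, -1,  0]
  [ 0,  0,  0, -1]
x^4 + 4*x^3 + 6*x^2 + 4*x + 1

Expanding det(x·I − A) (e.g. by cofactor expansion or by noting that A is similar to its Jordan form J, which has the same characteristic polynomial as A) gives
  χ_A(x) = x^4 + 4*x^3 + 6*x^2 + 4*x + 1
which factors as (x + 1)^4. The eigenvalues (with algebraic multiplicities) are λ = -1 with multiplicity 4.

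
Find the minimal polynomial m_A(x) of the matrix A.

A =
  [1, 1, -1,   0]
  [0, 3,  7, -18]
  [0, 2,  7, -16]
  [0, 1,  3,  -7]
x^3 - 3*x^2 + 3*x - 1

The characteristic polynomial is χ_A(x) = (x - 1)^4, so the eigenvalues are known. The minimal polynomial is
  m_A(x) = Π_λ (x − λ)^{k_λ}
where k_λ is the size of the *largest* Jordan block for λ (equivalently, the smallest k with (A − λI)^k v = 0 for every generalised eigenvector v of λ).

  λ = 1: largest Jordan block has size 3, contributing (x − 1)^3

So m_A(x) = (x - 1)^3 = x^3 - 3*x^2 + 3*x - 1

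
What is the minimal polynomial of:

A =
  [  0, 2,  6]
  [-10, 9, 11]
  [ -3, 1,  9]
x^3 - 18*x^2 + 108*x - 216

The characteristic polynomial is χ_A(x) = (x - 6)^3, so the eigenvalues are known. The minimal polynomial is
  m_A(x) = Π_λ (x − λ)^{k_λ}
where k_λ is the size of the *largest* Jordan block for λ (equivalently, the smallest k with (A − λI)^k v = 0 for every generalised eigenvector v of λ).

  λ = 6: largest Jordan block has size 3, contributing (x − 6)^3

So m_A(x) = (x - 6)^3 = x^3 - 18*x^2 + 108*x - 216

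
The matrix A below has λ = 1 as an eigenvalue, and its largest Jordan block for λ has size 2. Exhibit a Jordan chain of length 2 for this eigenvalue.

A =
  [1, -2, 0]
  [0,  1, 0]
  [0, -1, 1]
A Jordan chain for λ = 1 of length 2:
v_1 = (-2, 0, -1)ᵀ
v_2 = (0, 1, 0)ᵀ

Let N = A − (1)·I. We want v_2 with N^2 v_2 = 0 but N^1 v_2 ≠ 0; then v_{j-1} := N · v_j for j = 2, …, 2.

Pick v_2 = (0, 1, 0)ᵀ.
Then v_1 = N · v_2 = (-2, 0, -1)ᵀ.

Sanity check: (A − (1)·I) v_1 = (0, 0, 0)ᵀ = 0. ✓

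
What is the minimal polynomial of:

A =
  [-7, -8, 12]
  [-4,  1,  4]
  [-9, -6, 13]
x^3 - 7*x^2 + 15*x - 9

The characteristic polynomial is χ_A(x) = (x - 3)^2*(x - 1), so the eigenvalues are known. The minimal polynomial is
  m_A(x) = Π_λ (x − λ)^{k_λ}
where k_λ is the size of the *largest* Jordan block for λ (equivalently, the smallest k with (A − λI)^k v = 0 for every generalised eigenvector v of λ).

  λ = 1: largest Jordan block has size 1, contributing (x − 1)
  λ = 3: largest Jordan block has size 2, contributing (x − 3)^2

So m_A(x) = (x - 3)^2*(x - 1) = x^3 - 7*x^2 + 15*x - 9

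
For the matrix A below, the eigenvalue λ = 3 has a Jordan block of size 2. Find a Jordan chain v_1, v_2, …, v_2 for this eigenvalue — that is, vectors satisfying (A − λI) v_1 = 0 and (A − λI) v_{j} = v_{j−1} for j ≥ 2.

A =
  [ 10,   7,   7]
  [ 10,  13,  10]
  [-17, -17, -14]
A Jordan chain for λ = 3 of length 2:
v_1 = (7, 10, -17)ᵀ
v_2 = (1, 0, 0)ᵀ

Let N = A − (3)·I. We want v_2 with N^2 v_2 = 0 but N^1 v_2 ≠ 0; then v_{j-1} := N · v_j for j = 2, …, 2.

Pick v_2 = (1, 0, 0)ᵀ.
Then v_1 = N · v_2 = (7, 10, -17)ᵀ.

Sanity check: (A − (3)·I) v_1 = (0, 0, 0)ᵀ = 0. ✓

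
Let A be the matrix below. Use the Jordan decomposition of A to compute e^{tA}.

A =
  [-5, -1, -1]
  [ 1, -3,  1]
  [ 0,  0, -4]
e^{tA} =
  [-t*exp(-4*t) + exp(-4*t), -t*exp(-4*t), -t*exp(-4*t)]
  [t*exp(-4*t), t*exp(-4*t) + exp(-4*t), t*exp(-4*t)]
  [0, 0, exp(-4*t)]

Strategy: write A = P · J · P⁻¹ where J is a Jordan canonical form, so e^{tA} = P · e^{tJ} · P⁻¹, and e^{tJ} can be computed block-by-block.

A has Jordan form
J =
  [-4,  1,  0]
  [ 0, -4,  0]
  [ 0,  0, -4]
(up to reordering of blocks).

Per-block formulas:
  For a 2×2 Jordan block J_2(-4): exp(t · J_2(-4)) = e^(-4t)·(I + t·N), where N is the 2×2 nilpotent shift.
  For a 1×1 block at λ = -4: exp(t · [-4]) = [e^(-4t)].

After assembling e^{tJ} and conjugating by P, we get:

e^{tA} =
  [-t*exp(-4*t) + exp(-4*t), -t*exp(-4*t), -t*exp(-4*t)]
  [t*exp(-4*t), t*exp(-4*t) + exp(-4*t), t*exp(-4*t)]
  [0, 0, exp(-4*t)]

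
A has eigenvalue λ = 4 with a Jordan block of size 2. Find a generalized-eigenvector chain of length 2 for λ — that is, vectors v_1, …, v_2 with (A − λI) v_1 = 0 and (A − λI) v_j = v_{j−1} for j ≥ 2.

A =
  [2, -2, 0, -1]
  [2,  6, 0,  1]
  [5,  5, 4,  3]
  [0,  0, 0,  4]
A Jordan chain for λ = 4 of length 2:
v_1 = (-2, 2, 5, 0)ᵀ
v_2 = (1, 0, 0, 0)ᵀ

Let N = A − (4)·I. We want v_2 with N^2 v_2 = 0 but N^1 v_2 ≠ 0; then v_{j-1} := N · v_j for j = 2, …, 2.

Pick v_2 = (1, 0, 0, 0)ᵀ.
Then v_1 = N · v_2 = (-2, 2, 5, 0)ᵀ.

Sanity check: (A − (4)·I) v_1 = (0, 0, 0, 0)ᵀ = 0. ✓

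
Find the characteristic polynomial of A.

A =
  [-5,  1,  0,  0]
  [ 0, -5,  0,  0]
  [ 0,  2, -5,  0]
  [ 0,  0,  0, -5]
x^4 + 20*x^3 + 150*x^2 + 500*x + 625

Expanding det(x·I − A) (e.g. by cofactor expansion or by noting that A is similar to its Jordan form J, which has the same characteristic polynomial as A) gives
  χ_A(x) = x^4 + 20*x^3 + 150*x^2 + 500*x + 625
which factors as (x + 5)^4. The eigenvalues (with algebraic multiplicities) are λ = -5 with multiplicity 4.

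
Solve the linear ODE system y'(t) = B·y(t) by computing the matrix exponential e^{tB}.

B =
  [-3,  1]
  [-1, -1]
e^{tB} =
  [-t*exp(-2*t) + exp(-2*t), t*exp(-2*t)]
  [-t*exp(-2*t), t*exp(-2*t) + exp(-2*t)]

Strategy: write B = P · J · P⁻¹ where J is a Jordan canonical form, so e^{tB} = P · e^{tJ} · P⁻¹, and e^{tJ} can be computed block-by-block.

B has Jordan form
J =
  [-2,  1]
  [ 0, -2]
(up to reordering of blocks).

Per-block formulas:
  For a 2×2 Jordan block J_2(-2): exp(t · J_2(-2)) = e^(-2t)·(I + t·N), where N is the 2×2 nilpotent shift.

After assembling e^{tJ} and conjugating by P, we get:

e^{tB} =
  [-t*exp(-2*t) + exp(-2*t), t*exp(-2*t)]
  [-t*exp(-2*t), t*exp(-2*t) + exp(-2*t)]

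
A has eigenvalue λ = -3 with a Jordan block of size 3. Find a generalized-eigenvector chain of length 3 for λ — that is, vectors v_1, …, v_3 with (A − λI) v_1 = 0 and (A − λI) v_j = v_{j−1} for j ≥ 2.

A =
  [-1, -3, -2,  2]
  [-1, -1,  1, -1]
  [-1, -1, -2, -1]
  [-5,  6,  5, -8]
A Jordan chain for λ = -3 of length 3:
v_1 = (-1, 0, 3, 4)ᵀ
v_2 = (2, -1, -1, -5)ᵀ
v_3 = (1, 0, 0, 0)ᵀ

Let N = A − (-3)·I. We want v_3 with N^3 v_3 = 0 but N^2 v_3 ≠ 0; then v_{j-1} := N · v_j for j = 3, …, 2.

Pick v_3 = (1, 0, 0, 0)ᵀ.
Then v_2 = N · v_3 = (2, -1, -1, -5)ᵀ.
Then v_1 = N · v_2 = (-1, 0, 3, 4)ᵀ.

Sanity check: (A − (-3)·I) v_1 = (0, 0, 0, 0)ᵀ = 0. ✓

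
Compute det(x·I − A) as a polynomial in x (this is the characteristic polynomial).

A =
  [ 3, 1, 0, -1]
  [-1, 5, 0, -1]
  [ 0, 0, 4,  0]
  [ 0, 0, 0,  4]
x^4 - 16*x^3 + 96*x^2 - 256*x + 256

Expanding det(x·I − A) (e.g. by cofactor expansion or by noting that A is similar to its Jordan form J, which has the same characteristic polynomial as A) gives
  χ_A(x) = x^4 - 16*x^3 + 96*x^2 - 256*x + 256
which factors as (x - 4)^4. The eigenvalues (with algebraic multiplicities) are λ = 4 with multiplicity 4.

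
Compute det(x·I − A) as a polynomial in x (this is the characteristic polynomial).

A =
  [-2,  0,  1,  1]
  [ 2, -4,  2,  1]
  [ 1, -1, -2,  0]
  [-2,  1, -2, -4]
x^4 + 12*x^3 + 54*x^2 + 108*x + 81

Expanding det(x·I − A) (e.g. by cofactor expansion or by noting that A is similar to its Jordan form J, which has the same characteristic polynomial as A) gives
  χ_A(x) = x^4 + 12*x^3 + 54*x^2 + 108*x + 81
which factors as (x + 3)^4. The eigenvalues (with algebraic multiplicities) are λ = -3 with multiplicity 4.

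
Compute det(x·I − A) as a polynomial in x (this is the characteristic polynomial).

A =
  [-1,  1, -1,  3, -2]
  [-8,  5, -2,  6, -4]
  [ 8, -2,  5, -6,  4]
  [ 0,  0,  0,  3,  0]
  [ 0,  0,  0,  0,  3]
x^5 - 15*x^4 + 90*x^3 - 270*x^2 + 405*x - 243

Expanding det(x·I − A) (e.g. by cofactor expansion or by noting that A is similar to its Jordan form J, which has the same characteristic polynomial as A) gives
  χ_A(x) = x^5 - 15*x^4 + 90*x^3 - 270*x^2 + 405*x - 243
which factors as (x - 3)^5. The eigenvalues (with algebraic multiplicities) are λ = 3 with multiplicity 5.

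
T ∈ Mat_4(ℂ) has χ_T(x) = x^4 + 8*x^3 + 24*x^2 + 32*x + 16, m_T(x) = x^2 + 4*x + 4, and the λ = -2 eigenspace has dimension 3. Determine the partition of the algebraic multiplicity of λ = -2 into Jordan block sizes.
Block sizes for λ = -2: [2, 1, 1]

Step 1 — from the characteristic polynomial, algebraic multiplicity of λ = -2 is 4. From dim ker(T − (-2)·I) = 3, there are exactly 3 Jordan blocks for λ = -2.
Step 2 — from the minimal polynomial, the factor (x + 2)^2 tells us the largest block for λ = -2 has size 2.
Step 3 — with total size 4, 3 blocks, and largest block 2, the block sizes (in nonincreasing order) are [2, 1, 1].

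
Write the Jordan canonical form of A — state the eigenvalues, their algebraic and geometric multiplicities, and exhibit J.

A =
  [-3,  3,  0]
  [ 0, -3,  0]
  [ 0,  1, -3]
J_2(-3) ⊕ J_1(-3)

The characteristic polynomial is
  det(x·I − A) = x^3 + 9*x^2 + 27*x + 27 = (x + 3)^3

Eigenvalues and multiplicities (the geometric multiplicity of λ is n − rank(A − λI), which equals the number of Jordan blocks for λ):
  λ = -3: algebraic multiplicity = 3, geometric multiplicity = 2

Determining the block sizes for each eigenvalue:
  λ = -3: 2 blocks summing to 3 forces exactly one block of size 2 and the rest size 1 → block sizes [2, 1]

Assembling the blocks gives a Jordan form
J =
  [-3,  1,  0]
  [ 0, -3,  0]
  [ 0,  0, -3]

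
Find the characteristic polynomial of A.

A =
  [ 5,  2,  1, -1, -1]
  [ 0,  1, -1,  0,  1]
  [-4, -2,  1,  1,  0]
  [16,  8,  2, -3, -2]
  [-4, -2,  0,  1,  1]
x^5 - 5*x^4 + 10*x^3 - 10*x^2 + 5*x - 1

Expanding det(x·I − A) (e.g. by cofactor expansion or by noting that A is similar to its Jordan form J, which has the same characteristic polynomial as A) gives
  χ_A(x) = x^5 - 5*x^4 + 10*x^3 - 10*x^2 + 5*x - 1
which factors as (x - 1)^5. The eigenvalues (with algebraic multiplicities) are λ = 1 with multiplicity 5.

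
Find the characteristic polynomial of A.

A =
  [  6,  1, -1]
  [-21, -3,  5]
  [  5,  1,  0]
x^3 - 3*x^2 + 3*x - 1

Expanding det(x·I − A) (e.g. by cofactor expansion or by noting that A is similar to its Jordan form J, which has the same characteristic polynomial as A) gives
  χ_A(x) = x^3 - 3*x^2 + 3*x - 1
which factors as (x - 1)^3. The eigenvalues (with algebraic multiplicities) are λ = 1 with multiplicity 3.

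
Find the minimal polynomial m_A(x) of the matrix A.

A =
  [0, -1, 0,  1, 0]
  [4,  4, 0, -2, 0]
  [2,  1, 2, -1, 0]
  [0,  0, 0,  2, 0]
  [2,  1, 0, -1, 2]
x^2 - 4*x + 4

The characteristic polynomial is χ_A(x) = (x - 2)^5, so the eigenvalues are known. The minimal polynomial is
  m_A(x) = Π_λ (x − λ)^{k_λ}
where k_λ is the size of the *largest* Jordan block for λ (equivalently, the smallest k with (A − λI)^k v = 0 for every generalised eigenvector v of λ).

  λ = 2: largest Jordan block has size 2, contributing (x − 2)^2

So m_A(x) = (x - 2)^2 = x^2 - 4*x + 4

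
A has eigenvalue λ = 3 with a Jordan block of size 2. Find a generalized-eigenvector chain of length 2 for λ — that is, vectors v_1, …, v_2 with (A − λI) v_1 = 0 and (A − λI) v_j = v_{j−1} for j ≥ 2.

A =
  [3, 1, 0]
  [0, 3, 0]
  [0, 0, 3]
A Jordan chain for λ = 3 of length 2:
v_1 = (1, 0, 0)ᵀ
v_2 = (0, 1, 0)ᵀ

Let N = A − (3)·I. We want v_2 with N^2 v_2 = 0 but N^1 v_2 ≠ 0; then v_{j-1} := N · v_j for j = 2, …, 2.

Pick v_2 = (0, 1, 0)ᵀ.
Then v_1 = N · v_2 = (1, 0, 0)ᵀ.

Sanity check: (A − (3)·I) v_1 = (0, 0, 0)ᵀ = 0. ✓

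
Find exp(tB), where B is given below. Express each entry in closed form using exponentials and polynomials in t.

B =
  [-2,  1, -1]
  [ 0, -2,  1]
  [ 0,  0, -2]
e^{tB} =
  [exp(-2*t), t*exp(-2*t), t^2*exp(-2*t)/2 - t*exp(-2*t)]
  [0, exp(-2*t), t*exp(-2*t)]
  [0, 0, exp(-2*t)]

Strategy: write B = P · J · P⁻¹ where J is a Jordan canonical form, so e^{tB} = P · e^{tJ} · P⁻¹, and e^{tJ} can be computed block-by-block.

B has Jordan form
J =
  [-2,  1,  0]
  [ 0, -2,  1]
  [ 0,  0, -2]
(up to reordering of blocks).

Per-block formulas:
  For a 3×3 Jordan block J_3(-2): exp(t · J_3(-2)) = e^(-2t)·(I + t·N + (t^2/2)·N^2), where N is the 3×3 nilpotent shift.

After assembling e^{tJ} and conjugating by P, we get:

e^{tB} =
  [exp(-2*t), t*exp(-2*t), t^2*exp(-2*t)/2 - t*exp(-2*t)]
  [0, exp(-2*t), t*exp(-2*t)]
  [0, 0, exp(-2*t)]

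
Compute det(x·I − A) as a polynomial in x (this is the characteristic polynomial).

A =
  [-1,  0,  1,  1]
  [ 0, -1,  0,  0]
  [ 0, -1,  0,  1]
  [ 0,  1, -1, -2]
x^4 + 4*x^3 + 6*x^2 + 4*x + 1

Expanding det(x·I − A) (e.g. by cofactor expansion or by noting that A is similar to its Jordan form J, which has the same characteristic polynomial as A) gives
  χ_A(x) = x^4 + 4*x^3 + 6*x^2 + 4*x + 1
which factors as (x + 1)^4. The eigenvalues (with algebraic multiplicities) are λ = -1 with multiplicity 4.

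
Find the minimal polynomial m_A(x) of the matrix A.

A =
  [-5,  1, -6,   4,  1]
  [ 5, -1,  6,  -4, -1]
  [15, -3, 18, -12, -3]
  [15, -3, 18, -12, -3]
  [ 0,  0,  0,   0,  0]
x^2

The characteristic polynomial is χ_A(x) = x^5, so the eigenvalues are known. The minimal polynomial is
  m_A(x) = Π_λ (x − λ)^{k_λ}
where k_λ is the size of the *largest* Jordan block for λ (equivalently, the smallest k with (A − λI)^k v = 0 for every generalised eigenvector v of λ).

  λ = 0: largest Jordan block has size 2, contributing (x − 0)^2

So m_A(x) = x^2 = x^2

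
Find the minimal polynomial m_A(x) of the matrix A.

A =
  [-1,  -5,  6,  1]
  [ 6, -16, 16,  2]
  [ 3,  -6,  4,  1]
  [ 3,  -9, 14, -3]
x^2 + 8*x + 16

The characteristic polynomial is χ_A(x) = (x + 4)^4, so the eigenvalues are known. The minimal polynomial is
  m_A(x) = Π_λ (x − λ)^{k_λ}
where k_λ is the size of the *largest* Jordan block for λ (equivalently, the smallest k with (A − λI)^k v = 0 for every generalised eigenvector v of λ).

  λ = -4: largest Jordan block has size 2, contributing (x + 4)^2

So m_A(x) = (x + 4)^2 = x^2 + 8*x + 16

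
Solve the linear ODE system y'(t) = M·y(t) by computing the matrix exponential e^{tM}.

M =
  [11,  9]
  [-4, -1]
e^{tM} =
  [6*t*exp(5*t) + exp(5*t), 9*t*exp(5*t)]
  [-4*t*exp(5*t), -6*t*exp(5*t) + exp(5*t)]

Strategy: write M = P · J · P⁻¹ where J is a Jordan canonical form, so e^{tM} = P · e^{tJ} · P⁻¹, and e^{tJ} can be computed block-by-block.

M has Jordan form
J =
  [5, 1]
  [0, 5]
(up to reordering of blocks).

Per-block formulas:
  For a 2×2 Jordan block J_2(5): exp(t · J_2(5)) = e^(5t)·(I + t·N), where N is the 2×2 nilpotent shift.

After assembling e^{tJ} and conjugating by P, we get:

e^{tM} =
  [6*t*exp(5*t) + exp(5*t), 9*t*exp(5*t)]
  [-4*t*exp(5*t), -6*t*exp(5*t) + exp(5*t)]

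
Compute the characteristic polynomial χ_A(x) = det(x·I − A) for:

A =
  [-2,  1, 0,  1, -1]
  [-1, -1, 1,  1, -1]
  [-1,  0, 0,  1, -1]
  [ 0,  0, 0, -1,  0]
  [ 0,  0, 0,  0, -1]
x^5 + 5*x^4 + 10*x^3 + 10*x^2 + 5*x + 1

Expanding det(x·I − A) (e.g. by cofactor expansion or by noting that A is similar to its Jordan form J, which has the same characteristic polynomial as A) gives
  χ_A(x) = x^5 + 5*x^4 + 10*x^3 + 10*x^2 + 5*x + 1
which factors as (x + 1)^5. The eigenvalues (with algebraic multiplicities) are λ = -1 with multiplicity 5.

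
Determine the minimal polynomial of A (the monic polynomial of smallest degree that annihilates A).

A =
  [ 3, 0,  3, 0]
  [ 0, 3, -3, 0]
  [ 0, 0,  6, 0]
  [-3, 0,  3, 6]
x^2 - 9*x + 18

The characteristic polynomial is χ_A(x) = (x - 6)^2*(x - 3)^2, so the eigenvalues are known. The minimal polynomial is
  m_A(x) = Π_λ (x − λ)^{k_λ}
where k_λ is the size of the *largest* Jordan block for λ (equivalently, the smallest k with (A − λI)^k v = 0 for every generalised eigenvector v of λ).

  λ = 3: largest Jordan block has size 1, contributing (x − 3)
  λ = 6: largest Jordan block has size 1, contributing (x − 6)

So m_A(x) = (x - 6)*(x - 3) = x^2 - 9*x + 18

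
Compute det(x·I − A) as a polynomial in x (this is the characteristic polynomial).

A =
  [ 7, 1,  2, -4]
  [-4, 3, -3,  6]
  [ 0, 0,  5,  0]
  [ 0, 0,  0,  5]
x^4 - 20*x^3 + 150*x^2 - 500*x + 625

Expanding det(x·I − A) (e.g. by cofactor expansion or by noting that A is similar to its Jordan form J, which has the same characteristic polynomial as A) gives
  χ_A(x) = x^4 - 20*x^3 + 150*x^2 - 500*x + 625
which factors as (x - 5)^4. The eigenvalues (with algebraic multiplicities) are λ = 5 with multiplicity 4.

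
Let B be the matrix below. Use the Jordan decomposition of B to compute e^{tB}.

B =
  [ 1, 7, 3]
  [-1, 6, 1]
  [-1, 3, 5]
e^{tB} =
  [-t^2*exp(4*t)/2 - 3*t*exp(4*t) + exp(4*t), t^2*exp(4*t) + 7*t*exp(4*t), t^2*exp(4*t)/2 + 3*t*exp(4*t)]
  [-t*exp(4*t), 2*t*exp(4*t) + exp(4*t), t*exp(4*t)]
  [-t^2*exp(4*t)/2 - t*exp(4*t), t^2*exp(4*t) + 3*t*exp(4*t), t^2*exp(4*t)/2 + t*exp(4*t) + exp(4*t)]

Strategy: write B = P · J · P⁻¹ where J is a Jordan canonical form, so e^{tB} = P · e^{tJ} · P⁻¹, and e^{tJ} can be computed block-by-block.

B has Jordan form
J =
  [4, 1, 0]
  [0, 4, 1]
  [0, 0, 4]
(up to reordering of blocks).

Per-block formulas:
  For a 3×3 Jordan block J_3(4): exp(t · J_3(4)) = e^(4t)·(I + t·N + (t^2/2)·N^2), where N is the 3×3 nilpotent shift.

After assembling e^{tJ} and conjugating by P, we get:

e^{tB} =
  [-t^2*exp(4*t)/2 - 3*t*exp(4*t) + exp(4*t), t^2*exp(4*t) + 7*t*exp(4*t), t^2*exp(4*t)/2 + 3*t*exp(4*t)]
  [-t*exp(4*t), 2*t*exp(4*t) + exp(4*t), t*exp(4*t)]
  [-t^2*exp(4*t)/2 - t*exp(4*t), t^2*exp(4*t) + 3*t*exp(4*t), t^2*exp(4*t)/2 + t*exp(4*t) + exp(4*t)]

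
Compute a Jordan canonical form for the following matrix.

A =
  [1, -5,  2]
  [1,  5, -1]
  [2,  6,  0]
J_3(2)

The characteristic polynomial is
  det(x·I − A) = x^3 - 6*x^2 + 12*x - 8 = (x - 2)^3

Eigenvalues and multiplicities (the geometric multiplicity of λ is n − rank(A − λI), which equals the number of Jordan blocks for λ):
  λ = 2: algebraic multiplicity = 3, geometric multiplicity = 1

Determining the block sizes for each eigenvalue:
  λ = 2: one block (gm = 1), so the single block has size am = 3 → block sizes [3]

Assembling the blocks gives a Jordan form
J =
  [2, 1, 0]
  [0, 2, 1]
  [0, 0, 2]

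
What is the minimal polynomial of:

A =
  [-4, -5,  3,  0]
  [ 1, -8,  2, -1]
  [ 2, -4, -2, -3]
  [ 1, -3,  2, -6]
x^3 + 15*x^2 + 75*x + 125

The characteristic polynomial is χ_A(x) = (x + 5)^4, so the eigenvalues are known. The minimal polynomial is
  m_A(x) = Π_λ (x − λ)^{k_λ}
where k_λ is the size of the *largest* Jordan block for λ (equivalently, the smallest k with (A − λI)^k v = 0 for every generalised eigenvector v of λ).

  λ = -5: largest Jordan block has size 3, contributing (x + 5)^3

So m_A(x) = (x + 5)^3 = x^3 + 15*x^2 + 75*x + 125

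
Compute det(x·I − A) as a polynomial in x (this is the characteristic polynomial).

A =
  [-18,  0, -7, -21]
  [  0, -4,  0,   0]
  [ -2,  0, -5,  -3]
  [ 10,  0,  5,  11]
x^4 + 16*x^3 + 96*x^2 + 256*x + 256

Expanding det(x·I − A) (e.g. by cofactor expansion or by noting that A is similar to its Jordan form J, which has the same characteristic polynomial as A) gives
  χ_A(x) = x^4 + 16*x^3 + 96*x^2 + 256*x + 256
which factors as (x + 4)^4. The eigenvalues (with algebraic multiplicities) are λ = -4 with multiplicity 4.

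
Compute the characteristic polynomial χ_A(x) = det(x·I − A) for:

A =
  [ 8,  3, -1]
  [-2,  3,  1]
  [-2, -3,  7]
x^3 - 18*x^2 + 108*x - 216

Expanding det(x·I − A) (e.g. by cofactor expansion or by noting that A is similar to its Jordan form J, which has the same characteristic polynomial as A) gives
  χ_A(x) = x^3 - 18*x^2 + 108*x - 216
which factors as (x - 6)^3. The eigenvalues (with algebraic multiplicities) are λ = 6 with multiplicity 3.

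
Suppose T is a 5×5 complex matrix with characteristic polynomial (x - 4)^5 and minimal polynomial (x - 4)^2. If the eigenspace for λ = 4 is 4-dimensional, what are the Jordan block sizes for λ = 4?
Block sizes for λ = 4: [2, 1, 1, 1]

Step 1 — from the characteristic polynomial, algebraic multiplicity of λ = 4 is 5. From dim ker(T − (4)·I) = 4, there are exactly 4 Jordan blocks for λ = 4.
Step 2 — from the minimal polynomial, the factor (x − 4)^2 tells us the largest block for λ = 4 has size 2.
Step 3 — with total size 5, 4 blocks, and largest block 2, the block sizes (in nonincreasing order) are [2, 1, 1, 1].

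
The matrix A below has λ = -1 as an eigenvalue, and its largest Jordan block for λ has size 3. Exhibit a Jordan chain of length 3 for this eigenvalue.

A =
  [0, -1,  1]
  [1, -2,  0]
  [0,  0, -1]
A Jordan chain for λ = -1 of length 3:
v_1 = (1, 1, 0)ᵀ
v_2 = (1, 0, 0)ᵀ
v_3 = (0, 0, 1)ᵀ

Let N = A − (-1)·I. We want v_3 with N^3 v_3 = 0 but N^2 v_3 ≠ 0; then v_{j-1} := N · v_j for j = 3, …, 2.

Pick v_3 = (0, 0, 1)ᵀ.
Then v_2 = N · v_3 = (1, 0, 0)ᵀ.
Then v_1 = N · v_2 = (1, 1, 0)ᵀ.

Sanity check: (A − (-1)·I) v_1 = (0, 0, 0)ᵀ = 0. ✓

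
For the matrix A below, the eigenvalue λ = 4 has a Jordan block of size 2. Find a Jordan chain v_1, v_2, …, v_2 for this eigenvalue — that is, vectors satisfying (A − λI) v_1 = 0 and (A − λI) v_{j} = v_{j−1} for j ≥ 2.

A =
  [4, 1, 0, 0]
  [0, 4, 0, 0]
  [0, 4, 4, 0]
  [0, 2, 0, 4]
A Jordan chain for λ = 4 of length 2:
v_1 = (1, 0, 4, 2)ᵀ
v_2 = (0, 1, 0, 0)ᵀ

Let N = A − (4)·I. We want v_2 with N^2 v_2 = 0 but N^1 v_2 ≠ 0; then v_{j-1} := N · v_j for j = 2, …, 2.

Pick v_2 = (0, 1, 0, 0)ᵀ.
Then v_1 = N · v_2 = (1, 0, 4, 2)ᵀ.

Sanity check: (A − (4)·I) v_1 = (0, 0, 0, 0)ᵀ = 0. ✓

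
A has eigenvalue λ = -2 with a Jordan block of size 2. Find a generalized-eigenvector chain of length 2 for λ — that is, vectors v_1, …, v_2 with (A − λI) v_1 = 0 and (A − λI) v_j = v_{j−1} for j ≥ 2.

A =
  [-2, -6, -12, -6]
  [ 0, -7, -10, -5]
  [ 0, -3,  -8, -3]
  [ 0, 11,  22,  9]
A Jordan chain for λ = -2 of length 2:
v_1 = (-6, -5, -3, 11)ᵀ
v_2 = (0, 1, 0, 0)ᵀ

Let N = A − (-2)·I. We want v_2 with N^2 v_2 = 0 but N^1 v_2 ≠ 0; then v_{j-1} := N · v_j for j = 2, …, 2.

Pick v_2 = (0, 1, 0, 0)ᵀ.
Then v_1 = N · v_2 = (-6, -5, -3, 11)ᵀ.

Sanity check: (A − (-2)·I) v_1 = (0, 0, 0, 0)ᵀ = 0. ✓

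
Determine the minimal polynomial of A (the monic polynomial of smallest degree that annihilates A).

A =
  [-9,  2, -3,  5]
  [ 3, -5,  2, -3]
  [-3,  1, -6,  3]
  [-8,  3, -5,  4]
x^2 + 8*x + 16

The characteristic polynomial is χ_A(x) = (x + 4)^4, so the eigenvalues are known. The minimal polynomial is
  m_A(x) = Π_λ (x − λ)^{k_λ}
where k_λ is the size of the *largest* Jordan block for λ (equivalently, the smallest k with (A − λI)^k v = 0 for every generalised eigenvector v of λ).

  λ = -4: largest Jordan block has size 2, contributing (x + 4)^2

So m_A(x) = (x + 4)^2 = x^2 + 8*x + 16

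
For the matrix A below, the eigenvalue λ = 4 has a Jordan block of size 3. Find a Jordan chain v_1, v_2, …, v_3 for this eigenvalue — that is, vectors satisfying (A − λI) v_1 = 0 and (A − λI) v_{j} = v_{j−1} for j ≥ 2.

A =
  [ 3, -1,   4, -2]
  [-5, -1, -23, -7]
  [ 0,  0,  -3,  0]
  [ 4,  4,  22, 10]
A Jordan chain for λ = 4 of length 3:
v_1 = (-2, 2, 0, 0)ᵀ
v_2 = (-1, -5, 0, 4)ᵀ
v_3 = (1, 0, 0, 0)ᵀ

Let N = A − (4)·I. We want v_3 with N^3 v_3 = 0 but N^2 v_3 ≠ 0; then v_{j-1} := N · v_j for j = 3, …, 2.

Pick v_3 = (1, 0, 0, 0)ᵀ.
Then v_2 = N · v_3 = (-1, -5, 0, 4)ᵀ.
Then v_1 = N · v_2 = (-2, 2, 0, 0)ᵀ.

Sanity check: (A − (4)·I) v_1 = (0, 0, 0, 0)ᵀ = 0. ✓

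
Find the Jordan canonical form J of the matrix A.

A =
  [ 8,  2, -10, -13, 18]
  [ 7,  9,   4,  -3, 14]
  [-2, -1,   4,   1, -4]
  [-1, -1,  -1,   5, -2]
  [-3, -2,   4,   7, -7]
J_1(-1) ⊕ J_3(5) ⊕ J_1(5)

The characteristic polynomial is
  det(x·I − A) = x^5 - 19*x^4 + 130*x^3 - 350*x^2 + 125*x + 625 = (x - 5)^4*(x + 1)

Eigenvalues and multiplicities (the geometric multiplicity of λ is n − rank(A − λI), which equals the number of Jordan blocks for λ):
  λ = -1: algebraic multiplicity = 1, geometric multiplicity = 1
  λ = 5: algebraic multiplicity = 4, geometric multiplicity = 2

Determining the block sizes for each eigenvalue:
  λ = -1: one block (gm = 1), so the single block has size am = 1 → block sizes [1]
  λ = 5: with am = 4 and gm = 2, the partition is not yet determined (e.g. several partitions of 4 into 2 parts exist). Let N = A − (5)·I. Computing rank(N^1) = 3, rank(N^2) = 2, rank(N^3) = 1; the number of blocks of size ≥ j is rank(N^{j−1}) − rank(N^j), giving [2, 1, 1]. So we have 1 block(s) of size 3, 1 block(s) of size 1 → block sizes [3, 1]

Assembling the blocks gives a Jordan form
J =
  [-1, 0, 0, 0, 0]
  [ 0, 5, 1, 0, 0]
  [ 0, 0, 5, 1, 0]
  [ 0, 0, 0, 5, 0]
  [ 0, 0, 0, 0, 5]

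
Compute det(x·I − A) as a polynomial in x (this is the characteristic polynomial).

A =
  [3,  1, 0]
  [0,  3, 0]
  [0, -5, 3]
x^3 - 9*x^2 + 27*x - 27

Expanding det(x·I − A) (e.g. by cofactor expansion or by noting that A is similar to its Jordan form J, which has the same characteristic polynomial as A) gives
  χ_A(x) = x^3 - 9*x^2 + 27*x - 27
which factors as (x - 3)^3. The eigenvalues (with algebraic multiplicities) are λ = 3 with multiplicity 3.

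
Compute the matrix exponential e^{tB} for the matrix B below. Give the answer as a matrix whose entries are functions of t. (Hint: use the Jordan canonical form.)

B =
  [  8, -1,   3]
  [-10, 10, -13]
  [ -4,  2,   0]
e^{tB} =
  [t^2*exp(6*t) + 2*t*exp(6*t) + exp(6*t), -t*exp(6*t), t^2*exp(6*t)/2 + 3*t*exp(6*t)]
  [-4*t^2*exp(6*t) - 10*t*exp(6*t), 4*t*exp(6*t) + exp(6*t), -2*t^2*exp(6*t) - 13*t*exp(6*t)]
  [-2*t^2*exp(6*t) - 4*t*exp(6*t), 2*t*exp(6*t), -t^2*exp(6*t) - 6*t*exp(6*t) + exp(6*t)]

Strategy: write B = P · J · P⁻¹ where J is a Jordan canonical form, so e^{tB} = P · e^{tJ} · P⁻¹, and e^{tJ} can be computed block-by-block.

B has Jordan form
J =
  [6, 1, 0]
  [0, 6, 1]
  [0, 0, 6]
(up to reordering of blocks).

Per-block formulas:
  For a 3×3 Jordan block J_3(6): exp(t · J_3(6)) = e^(6t)·(I + t·N + (t^2/2)·N^2), where N is the 3×3 nilpotent shift.

After assembling e^{tJ} and conjugating by P, we get:

e^{tB} =
  [t^2*exp(6*t) + 2*t*exp(6*t) + exp(6*t), -t*exp(6*t), t^2*exp(6*t)/2 + 3*t*exp(6*t)]
  [-4*t^2*exp(6*t) - 10*t*exp(6*t), 4*t*exp(6*t) + exp(6*t), -2*t^2*exp(6*t) - 13*t*exp(6*t)]
  [-2*t^2*exp(6*t) - 4*t*exp(6*t), 2*t*exp(6*t), -t^2*exp(6*t) - 6*t*exp(6*t) + exp(6*t)]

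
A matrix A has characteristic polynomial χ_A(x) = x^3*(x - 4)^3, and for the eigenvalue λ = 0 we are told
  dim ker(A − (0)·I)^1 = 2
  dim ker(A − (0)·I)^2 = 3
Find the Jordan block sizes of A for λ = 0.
Block sizes for λ = 0: [2, 1]

From the dimensions of kernels of powers, the number of Jordan blocks of size at least j is d_j − d_{j−1} where d_j = dim ker(N^j) (with d_0 = 0). Computing the differences gives [2, 1].
The number of blocks of size exactly k is (#blocks of size ≥ k) − (#blocks of size ≥ k + 1), so the partition is: 1 block(s) of size 1, 1 block(s) of size 2.
In nonincreasing order the block sizes are [2, 1].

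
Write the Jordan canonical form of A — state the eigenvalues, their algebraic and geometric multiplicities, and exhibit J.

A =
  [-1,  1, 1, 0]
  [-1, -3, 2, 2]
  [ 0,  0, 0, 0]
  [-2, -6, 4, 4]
J_3(0) ⊕ J_1(0)

The characteristic polynomial is
  det(x·I − A) = x^4

Eigenvalues and multiplicities (the geometric multiplicity of λ is n − rank(A − λI), which equals the number of Jordan blocks for λ):
  λ = 0: algebraic multiplicity = 4, geometric multiplicity = 2

Determining the block sizes for each eigenvalue:
  λ = 0: with am = 4 and gm = 2, the partition is not yet determined (e.g. several partitions of 4 into 2 parts exist). Let N = A − (0)·I. Computing rank(N^1) = 2, rank(N^2) = 1, rank(N^3) = 0; the number of blocks of size ≥ j is rank(N^{j−1}) − rank(N^j), giving [2, 1, 1]. So we have 1 block(s) of size 3, 1 block(s) of size 1 → block sizes [3, 1]

Assembling the blocks gives a Jordan form
J =
  [0, 1, 0, 0]
  [0, 0, 1, 0]
  [0, 0, 0, 0]
  [0, 0, 0, 0]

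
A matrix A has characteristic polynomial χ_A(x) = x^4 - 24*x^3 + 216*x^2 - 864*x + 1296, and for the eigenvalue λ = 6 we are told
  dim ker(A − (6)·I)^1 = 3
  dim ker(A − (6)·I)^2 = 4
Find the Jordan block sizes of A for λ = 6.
Block sizes for λ = 6: [2, 1, 1]

From the dimensions of kernels of powers, the number of Jordan blocks of size at least j is d_j − d_{j−1} where d_j = dim ker(N^j) (with d_0 = 0). Computing the differences gives [3, 1].
The number of blocks of size exactly k is (#blocks of size ≥ k) − (#blocks of size ≥ k + 1), so the partition is: 2 block(s) of size 1, 1 block(s) of size 2.
In nonincreasing order the block sizes are [2, 1, 1].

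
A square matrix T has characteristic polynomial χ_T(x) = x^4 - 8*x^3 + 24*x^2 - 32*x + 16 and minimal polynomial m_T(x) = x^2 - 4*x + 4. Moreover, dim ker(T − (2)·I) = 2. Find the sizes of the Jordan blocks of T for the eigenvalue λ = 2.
Block sizes for λ = 2: [2, 2]

Step 1 — from the characteristic polynomial, algebraic multiplicity of λ = 2 is 4. From dim ker(T − (2)·I) = 2, there are exactly 2 Jordan blocks for λ = 2.
Step 2 — from the minimal polynomial, the factor (x − 2)^2 tells us the largest block for λ = 2 has size 2.
Step 3 — with total size 4, 2 blocks, and largest block 2, the block sizes (in nonincreasing order) are [2, 2].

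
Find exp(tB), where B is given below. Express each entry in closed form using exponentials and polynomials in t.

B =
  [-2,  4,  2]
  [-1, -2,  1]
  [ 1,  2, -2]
e^{tB} =
  [-t^2*exp(-2*t) + exp(-2*t), 2*t^2*exp(-2*t) + 4*t*exp(-2*t), 2*t^2*exp(-2*t) + 2*t*exp(-2*t)]
  [t^2*exp(-2*t)/2 - t*exp(-2*t), -t^2*exp(-2*t) + exp(-2*t), -t^2*exp(-2*t) + t*exp(-2*t)]
  [-t^2*exp(-2*t) + t*exp(-2*t), 2*t^2*exp(-2*t) + 2*t*exp(-2*t), 2*t^2*exp(-2*t) + exp(-2*t)]

Strategy: write B = P · J · P⁻¹ where J is a Jordan canonical form, so e^{tB} = P · e^{tJ} · P⁻¹, and e^{tJ} can be computed block-by-block.

B has Jordan form
J =
  [-2,  1,  0]
  [ 0, -2,  1]
  [ 0,  0, -2]
(up to reordering of blocks).

Per-block formulas:
  For a 3×3 Jordan block J_3(-2): exp(t · J_3(-2)) = e^(-2t)·(I + t·N + (t^2/2)·N^2), where N is the 3×3 nilpotent shift.

After assembling e^{tJ} and conjugating by P, we get:

e^{tB} =
  [-t^2*exp(-2*t) + exp(-2*t), 2*t^2*exp(-2*t) + 4*t*exp(-2*t), 2*t^2*exp(-2*t) + 2*t*exp(-2*t)]
  [t^2*exp(-2*t)/2 - t*exp(-2*t), -t^2*exp(-2*t) + exp(-2*t), -t^2*exp(-2*t) + t*exp(-2*t)]
  [-t^2*exp(-2*t) + t*exp(-2*t), 2*t^2*exp(-2*t) + 2*t*exp(-2*t), 2*t^2*exp(-2*t) + exp(-2*t)]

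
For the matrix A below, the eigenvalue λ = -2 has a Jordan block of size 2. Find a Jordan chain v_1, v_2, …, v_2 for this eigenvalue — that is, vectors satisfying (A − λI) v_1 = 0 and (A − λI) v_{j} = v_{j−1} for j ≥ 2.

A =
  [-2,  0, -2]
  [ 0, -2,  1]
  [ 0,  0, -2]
A Jordan chain for λ = -2 of length 2:
v_1 = (-2, 1, 0)ᵀ
v_2 = (0, 0, 1)ᵀ

Let N = A − (-2)·I. We want v_2 with N^2 v_2 = 0 but N^1 v_2 ≠ 0; then v_{j-1} := N · v_j for j = 2, …, 2.

Pick v_2 = (0, 0, 1)ᵀ.
Then v_1 = N · v_2 = (-2, 1, 0)ᵀ.

Sanity check: (A − (-2)·I) v_1 = (0, 0, 0)ᵀ = 0. ✓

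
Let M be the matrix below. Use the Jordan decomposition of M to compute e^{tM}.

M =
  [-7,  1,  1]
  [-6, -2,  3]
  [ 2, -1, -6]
e^{tM} =
  [-2*t*exp(-5*t) + exp(-5*t), t*exp(-5*t), t*exp(-5*t)]
  [-6*t*exp(-5*t), 3*t*exp(-5*t) + exp(-5*t), 3*t*exp(-5*t)]
  [2*t*exp(-5*t), -t*exp(-5*t), -t*exp(-5*t) + exp(-5*t)]

Strategy: write M = P · J · P⁻¹ where J is a Jordan canonical form, so e^{tM} = P · e^{tJ} · P⁻¹, and e^{tJ} can be computed block-by-block.

M has Jordan form
J =
  [-5,  1,  0]
  [ 0, -5,  0]
  [ 0,  0, -5]
(up to reordering of blocks).

Per-block formulas:
  For a 2×2 Jordan block J_2(-5): exp(t · J_2(-5)) = e^(-5t)·(I + t·N), where N is the 2×2 nilpotent shift.
  For a 1×1 block at λ = -5: exp(t · [-5]) = [e^(-5t)].

After assembling e^{tJ} and conjugating by P, we get:

e^{tM} =
  [-2*t*exp(-5*t) + exp(-5*t), t*exp(-5*t), t*exp(-5*t)]
  [-6*t*exp(-5*t), 3*t*exp(-5*t) + exp(-5*t), 3*t*exp(-5*t)]
  [2*t*exp(-5*t), -t*exp(-5*t), -t*exp(-5*t) + exp(-5*t)]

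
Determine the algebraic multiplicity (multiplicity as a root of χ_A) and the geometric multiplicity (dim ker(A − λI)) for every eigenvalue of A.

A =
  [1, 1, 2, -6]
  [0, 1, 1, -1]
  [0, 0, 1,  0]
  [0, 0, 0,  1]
λ = 1: alg = 4, geom = 2

Step 1 — factor the characteristic polynomial to read off the algebraic multiplicities:
  χ_A(x) = (x - 1)^4

Step 2 — compute geometric multiplicities via the rank-nullity identity g(λ) = n − rank(A − λI):
  rank(A − (1)·I) = 2, so dim ker(A − (1)·I) = n − 2 = 2

Summary:
  λ = 1: algebraic multiplicity = 4, geometric multiplicity = 2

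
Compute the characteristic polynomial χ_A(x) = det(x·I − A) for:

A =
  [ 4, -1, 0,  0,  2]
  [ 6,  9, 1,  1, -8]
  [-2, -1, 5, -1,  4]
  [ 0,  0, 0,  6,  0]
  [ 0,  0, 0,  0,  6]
x^5 - 30*x^4 + 360*x^3 - 2160*x^2 + 6480*x - 7776

Expanding det(x·I − A) (e.g. by cofactor expansion or by noting that A is similar to its Jordan form J, which has the same characteristic polynomial as A) gives
  χ_A(x) = x^5 - 30*x^4 + 360*x^3 - 2160*x^2 + 6480*x - 7776
which factors as (x - 6)^5. The eigenvalues (with algebraic multiplicities) are λ = 6 with multiplicity 5.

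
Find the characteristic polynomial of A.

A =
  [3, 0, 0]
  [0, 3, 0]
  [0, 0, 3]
x^3 - 9*x^2 + 27*x - 27

Expanding det(x·I − A) (e.g. by cofactor expansion or by noting that A is similar to its Jordan form J, which has the same characteristic polynomial as A) gives
  χ_A(x) = x^3 - 9*x^2 + 27*x - 27
which factors as (x - 3)^3. The eigenvalues (with algebraic multiplicities) are λ = 3 with multiplicity 3.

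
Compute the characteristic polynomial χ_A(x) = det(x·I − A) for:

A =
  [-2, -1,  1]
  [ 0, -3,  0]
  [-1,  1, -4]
x^3 + 9*x^2 + 27*x + 27

Expanding det(x·I − A) (e.g. by cofactor expansion or by noting that A is similar to its Jordan form J, which has the same characteristic polynomial as A) gives
  χ_A(x) = x^3 + 9*x^2 + 27*x + 27
which factors as (x + 3)^3. The eigenvalues (with algebraic multiplicities) are λ = -3 with multiplicity 3.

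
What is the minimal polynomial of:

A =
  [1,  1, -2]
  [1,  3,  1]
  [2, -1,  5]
x^3 - 9*x^2 + 27*x - 27

The characteristic polynomial is χ_A(x) = (x - 3)^3, so the eigenvalues are known. The minimal polynomial is
  m_A(x) = Π_λ (x − λ)^{k_λ}
where k_λ is the size of the *largest* Jordan block for λ (equivalently, the smallest k with (A − λI)^k v = 0 for every generalised eigenvector v of λ).

  λ = 3: largest Jordan block has size 3, contributing (x − 3)^3

So m_A(x) = (x - 3)^3 = x^3 - 9*x^2 + 27*x - 27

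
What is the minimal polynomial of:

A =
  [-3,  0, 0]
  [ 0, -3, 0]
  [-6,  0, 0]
x^2 + 3*x

The characteristic polynomial is χ_A(x) = x*(x + 3)^2, so the eigenvalues are known. The minimal polynomial is
  m_A(x) = Π_λ (x − λ)^{k_λ}
where k_λ is the size of the *largest* Jordan block for λ (equivalently, the smallest k with (A − λI)^k v = 0 for every generalised eigenvector v of λ).

  λ = -3: largest Jordan block has size 1, contributing (x + 3)
  λ = 0: largest Jordan block has size 1, contributing (x − 0)

So m_A(x) = x*(x + 3) = x^2 + 3*x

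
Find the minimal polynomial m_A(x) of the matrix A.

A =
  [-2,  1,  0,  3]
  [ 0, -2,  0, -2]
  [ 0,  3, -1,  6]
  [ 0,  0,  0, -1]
x^3 + 5*x^2 + 8*x + 4

The characteristic polynomial is χ_A(x) = (x + 1)^2*(x + 2)^2, so the eigenvalues are known. The minimal polynomial is
  m_A(x) = Π_λ (x − λ)^{k_λ}
where k_λ is the size of the *largest* Jordan block for λ (equivalently, the smallest k with (A − λI)^k v = 0 for every generalised eigenvector v of λ).

  λ = -2: largest Jordan block has size 2, contributing (x + 2)^2
  λ = -1: largest Jordan block has size 1, contributing (x + 1)

So m_A(x) = (x + 1)*(x + 2)^2 = x^3 + 5*x^2 + 8*x + 4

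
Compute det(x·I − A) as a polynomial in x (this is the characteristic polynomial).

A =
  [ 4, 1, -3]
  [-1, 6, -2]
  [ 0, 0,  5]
x^3 - 15*x^2 + 75*x - 125

Expanding det(x·I − A) (e.g. by cofactor expansion or by noting that A is similar to its Jordan form J, which has the same characteristic polynomial as A) gives
  χ_A(x) = x^3 - 15*x^2 + 75*x - 125
which factors as (x - 5)^3. The eigenvalues (with algebraic multiplicities) are λ = 5 with multiplicity 3.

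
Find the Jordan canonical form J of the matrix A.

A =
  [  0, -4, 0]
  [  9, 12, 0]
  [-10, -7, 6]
J_3(6)

The characteristic polynomial is
  det(x·I − A) = x^3 - 18*x^2 + 108*x - 216 = (x - 6)^3

Eigenvalues and multiplicities (the geometric multiplicity of λ is n − rank(A − λI), which equals the number of Jordan blocks for λ):
  λ = 6: algebraic multiplicity = 3, geometric multiplicity = 1

Determining the block sizes for each eigenvalue:
  λ = 6: one block (gm = 1), so the single block has size am = 3 → block sizes [3]

Assembling the blocks gives a Jordan form
J =
  [6, 1, 0]
  [0, 6, 1]
  [0, 0, 6]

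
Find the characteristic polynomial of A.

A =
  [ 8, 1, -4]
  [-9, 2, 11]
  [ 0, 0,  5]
x^3 - 15*x^2 + 75*x - 125

Expanding det(x·I − A) (e.g. by cofactor expansion or by noting that A is similar to its Jordan form J, which has the same characteristic polynomial as A) gives
  χ_A(x) = x^3 - 15*x^2 + 75*x - 125
which factors as (x - 5)^3. The eigenvalues (with algebraic multiplicities) are λ = 5 with multiplicity 3.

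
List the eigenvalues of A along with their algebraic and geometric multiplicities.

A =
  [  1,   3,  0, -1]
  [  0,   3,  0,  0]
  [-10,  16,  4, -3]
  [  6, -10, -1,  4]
λ = 3: alg = 4, geom = 2

Step 1 — factor the characteristic polynomial to read off the algebraic multiplicities:
  χ_A(x) = (x - 3)^4

Step 2 — compute geometric multiplicities via the rank-nullity identity g(λ) = n − rank(A − λI):
  rank(A − (3)·I) = 2, so dim ker(A − (3)·I) = n − 2 = 2

Summary:
  λ = 3: algebraic multiplicity = 4, geometric multiplicity = 2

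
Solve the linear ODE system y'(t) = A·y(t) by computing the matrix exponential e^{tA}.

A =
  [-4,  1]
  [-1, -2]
e^{tA} =
  [-t*exp(-3*t) + exp(-3*t), t*exp(-3*t)]
  [-t*exp(-3*t), t*exp(-3*t) + exp(-3*t)]

Strategy: write A = P · J · P⁻¹ where J is a Jordan canonical form, so e^{tA} = P · e^{tJ} · P⁻¹, and e^{tJ} can be computed block-by-block.

A has Jordan form
J =
  [-3,  1]
  [ 0, -3]
(up to reordering of blocks).

Per-block formulas:
  For a 2×2 Jordan block J_2(-3): exp(t · J_2(-3)) = e^(-3t)·(I + t·N), where N is the 2×2 nilpotent shift.

After assembling e^{tJ} and conjugating by P, we get:

e^{tA} =
  [-t*exp(-3*t) + exp(-3*t), t*exp(-3*t)]
  [-t*exp(-3*t), t*exp(-3*t) + exp(-3*t)]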